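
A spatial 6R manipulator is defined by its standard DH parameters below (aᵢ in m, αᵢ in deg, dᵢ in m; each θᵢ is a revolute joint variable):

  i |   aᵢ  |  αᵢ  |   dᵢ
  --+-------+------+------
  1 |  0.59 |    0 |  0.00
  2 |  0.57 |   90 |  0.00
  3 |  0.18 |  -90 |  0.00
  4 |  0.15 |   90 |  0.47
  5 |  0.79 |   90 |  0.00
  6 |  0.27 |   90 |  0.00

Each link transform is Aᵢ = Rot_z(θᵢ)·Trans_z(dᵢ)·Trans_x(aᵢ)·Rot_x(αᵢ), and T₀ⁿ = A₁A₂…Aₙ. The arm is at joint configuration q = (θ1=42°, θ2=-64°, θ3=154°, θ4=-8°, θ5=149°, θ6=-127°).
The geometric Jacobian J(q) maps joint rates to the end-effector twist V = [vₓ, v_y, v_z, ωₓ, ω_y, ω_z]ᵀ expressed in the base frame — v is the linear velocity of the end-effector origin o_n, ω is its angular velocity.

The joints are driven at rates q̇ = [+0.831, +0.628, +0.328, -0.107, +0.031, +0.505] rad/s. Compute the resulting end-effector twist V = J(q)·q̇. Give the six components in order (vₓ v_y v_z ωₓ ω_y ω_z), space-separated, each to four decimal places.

-0.1570 1.0353 -0.1255 -0.4914 -0.2274 1.2771

o_n = [0.8899, 0.5009, -0.7892]
J₁: ẑ×o_n = [-0.5009, 0.8899, 0.0000], ω = ẑ
J2: z=[0.0000, 0.0000, 1.0000] o=[0.4385, 0.3948, 0.0000] → [-0.1061, 0.4514, 0.0000, 0.0000, 0.0000, 1.0000]
J3: z=[-0.3746, -0.9272, 0.0000] o=[0.9670, 0.1813, 0.0000] → [0.7318, -0.2957, -0.1912, -0.3746, -0.9272, 0.0000]
J4: z=[-0.4065, 0.1642, -0.8988] o=[0.8169, 0.2419, 0.0789] → [0.0903, -0.4184, -0.1173, -0.4065, 0.1642, -0.8988]
J5: z=[-0.2550, -0.9650, -0.0610] o=[0.4943, 0.3497, -0.2784] → [0.5022, -0.1544, 0.3431, -0.2550, -0.9650, -0.0610]
J6: z=[-0.8003, 0.2460, -0.5468] o=[0.9231, 0.2781, -0.9381] → [0.1585, 0.1373, -0.1701, -0.8003, 0.2460, -0.5468]
V = J·q̇ = [-0.1570, 1.0353, -0.1255, -0.4914, -0.2274, 1.2771]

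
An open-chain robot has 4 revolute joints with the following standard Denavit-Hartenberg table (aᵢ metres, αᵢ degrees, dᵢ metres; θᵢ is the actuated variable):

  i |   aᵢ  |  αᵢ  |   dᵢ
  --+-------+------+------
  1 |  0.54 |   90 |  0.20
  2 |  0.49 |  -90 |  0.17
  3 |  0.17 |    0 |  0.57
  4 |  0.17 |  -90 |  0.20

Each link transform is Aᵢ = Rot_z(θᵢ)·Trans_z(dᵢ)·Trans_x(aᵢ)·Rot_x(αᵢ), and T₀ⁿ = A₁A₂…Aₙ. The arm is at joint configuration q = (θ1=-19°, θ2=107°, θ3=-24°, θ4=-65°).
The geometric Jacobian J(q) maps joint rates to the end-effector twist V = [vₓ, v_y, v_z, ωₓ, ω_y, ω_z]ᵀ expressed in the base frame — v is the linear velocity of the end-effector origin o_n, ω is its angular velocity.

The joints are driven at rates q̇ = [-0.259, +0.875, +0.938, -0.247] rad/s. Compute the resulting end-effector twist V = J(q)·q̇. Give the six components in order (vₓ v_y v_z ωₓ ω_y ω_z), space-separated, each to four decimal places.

o_n = [-0.4981, -0.2612, 0.5948]
J₁: ẑ×o_n = [0.2612, -0.4981, 0.0000], ω = ẑ
J2: z=[-0.3256, -0.9455, 0.0000] o=[0.5106, -0.1758, 0.2000] → [-0.3733, 0.1285, -0.9259, -0.3256, -0.9455, 0.0000]
J3: z=[-0.9042, 0.3113, -0.2924] o=[0.3198, -0.2899, 0.6686] → [-0.0146, 0.1724, 0.2287, -0.9042, 0.3113, -0.2924]
J4: z=[-0.9042, 0.3113, -0.2924] o=[-0.2611, -0.1630, 0.6505] → [-0.0460, 0.0190, 0.1625, -0.9042, 0.3113, -0.2924]
V = J·q̇ = [-0.3966, 0.3985, -0.6358, -0.9097, -0.6122, -0.4610]

-0.3966 0.3985 -0.6358 -0.9097 -0.6122 -0.4610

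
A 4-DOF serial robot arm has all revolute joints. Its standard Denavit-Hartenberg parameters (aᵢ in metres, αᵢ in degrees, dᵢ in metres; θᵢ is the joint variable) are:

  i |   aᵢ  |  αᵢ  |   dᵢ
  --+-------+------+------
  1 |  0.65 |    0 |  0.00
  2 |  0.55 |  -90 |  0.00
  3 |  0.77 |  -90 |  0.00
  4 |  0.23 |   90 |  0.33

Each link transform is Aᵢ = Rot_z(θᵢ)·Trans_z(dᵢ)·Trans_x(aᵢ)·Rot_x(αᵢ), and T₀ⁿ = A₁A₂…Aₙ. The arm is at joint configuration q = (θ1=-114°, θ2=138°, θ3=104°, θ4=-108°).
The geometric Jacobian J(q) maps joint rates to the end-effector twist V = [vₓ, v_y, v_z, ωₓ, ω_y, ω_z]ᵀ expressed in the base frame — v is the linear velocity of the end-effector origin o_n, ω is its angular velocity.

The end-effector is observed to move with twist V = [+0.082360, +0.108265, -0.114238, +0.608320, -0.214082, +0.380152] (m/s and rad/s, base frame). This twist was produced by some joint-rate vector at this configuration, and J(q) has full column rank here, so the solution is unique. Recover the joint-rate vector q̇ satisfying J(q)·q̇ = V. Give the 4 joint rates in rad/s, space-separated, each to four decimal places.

o_n = [-0.2979, -0.3693, -0.5983]
J₁: ẑ×o_n = [0.3693, -0.2979, 0.0000], ω = ẑ
J2: z=[0.0000, 0.0000, 1.0000] o=[-0.2644, -0.5938, 0.0000] → [-0.2245, -0.0335, 0.0000, 0.0000, 0.0000, 1.0000]
J3: z=[-0.4067, 0.9135, 0.0000] o=[0.2381, -0.3701, 0.0000] → [-0.5466, -0.2434, 0.4893, -0.4067, 0.9135, 0.0000]
J4: z=[-0.8864, -0.3947, 0.2419] o=[0.0679, -0.4459, -0.7471] → [-0.0773, 0.0434, -0.2122, -0.8864, -0.3947, 0.2419]
q̇ = J⁺·V = [-0.1440, 0.6410, -0.4430, -0.4830]

-0.1440 0.6410 -0.4430 -0.4830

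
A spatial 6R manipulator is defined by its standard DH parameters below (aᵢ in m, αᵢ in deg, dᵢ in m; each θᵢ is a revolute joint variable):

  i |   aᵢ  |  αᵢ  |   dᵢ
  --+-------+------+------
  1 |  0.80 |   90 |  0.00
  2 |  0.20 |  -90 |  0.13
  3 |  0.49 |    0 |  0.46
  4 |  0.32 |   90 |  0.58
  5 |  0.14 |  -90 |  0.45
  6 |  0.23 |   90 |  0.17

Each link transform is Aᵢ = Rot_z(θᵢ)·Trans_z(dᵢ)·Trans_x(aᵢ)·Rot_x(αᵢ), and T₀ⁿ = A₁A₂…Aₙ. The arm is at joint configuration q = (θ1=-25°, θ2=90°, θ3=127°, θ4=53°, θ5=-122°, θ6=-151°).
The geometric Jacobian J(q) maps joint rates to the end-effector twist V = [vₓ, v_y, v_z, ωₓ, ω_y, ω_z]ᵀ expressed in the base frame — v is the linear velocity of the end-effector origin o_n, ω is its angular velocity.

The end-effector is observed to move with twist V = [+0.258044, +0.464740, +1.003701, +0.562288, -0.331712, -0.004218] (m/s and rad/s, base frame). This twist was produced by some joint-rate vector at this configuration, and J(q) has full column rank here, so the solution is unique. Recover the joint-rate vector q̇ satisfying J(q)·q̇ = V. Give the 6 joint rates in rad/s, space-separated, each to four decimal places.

o_n = [0.1649, 0.8310, -0.5915]
J₁: ẑ×o_n = [-0.8310, 0.1649, 0.0000], ω = ẑ
J2: z=[-0.4226, -0.9063, 0.0000] o=[0.7250, -0.3381, 0.0000] → [0.5361, -0.2500, -1.0018, -0.4226, -0.9063, 0.0000]
J3: z=[-0.9063, 0.4226, 0.0000] o=[0.6701, -0.4559, 0.2000] → [-0.3345, -0.7173, -0.9528, -0.9063, 0.4226, 0.0000]
J4: z=[-0.9063, 0.4226, 0.0000] o=[0.4186, 0.0932, -0.0949] → [-0.2099, -0.4501, -0.5615, -0.9063, 0.4226, 0.0000]
J5: z=[0.4226, 0.9063, -0.0000] o=[-0.1071, 0.3383, -0.4149] → [-0.1600, 0.0746, -0.0382, 0.4226, 0.9063, -0.0000]
J6: z=[0.4803, -0.2240, -0.8480] o=[0.1907, 0.6959, -0.3407] → [0.1707, 0.1424, 0.0591, 0.4803, -0.2240, -0.8480]
q̇ = J⁺·V = [-0.2510, -0.3680, -0.4710, -0.3330, -0.4310, -0.2910]

-0.2510 -0.3680 -0.4710 -0.3330 -0.4310 -0.2910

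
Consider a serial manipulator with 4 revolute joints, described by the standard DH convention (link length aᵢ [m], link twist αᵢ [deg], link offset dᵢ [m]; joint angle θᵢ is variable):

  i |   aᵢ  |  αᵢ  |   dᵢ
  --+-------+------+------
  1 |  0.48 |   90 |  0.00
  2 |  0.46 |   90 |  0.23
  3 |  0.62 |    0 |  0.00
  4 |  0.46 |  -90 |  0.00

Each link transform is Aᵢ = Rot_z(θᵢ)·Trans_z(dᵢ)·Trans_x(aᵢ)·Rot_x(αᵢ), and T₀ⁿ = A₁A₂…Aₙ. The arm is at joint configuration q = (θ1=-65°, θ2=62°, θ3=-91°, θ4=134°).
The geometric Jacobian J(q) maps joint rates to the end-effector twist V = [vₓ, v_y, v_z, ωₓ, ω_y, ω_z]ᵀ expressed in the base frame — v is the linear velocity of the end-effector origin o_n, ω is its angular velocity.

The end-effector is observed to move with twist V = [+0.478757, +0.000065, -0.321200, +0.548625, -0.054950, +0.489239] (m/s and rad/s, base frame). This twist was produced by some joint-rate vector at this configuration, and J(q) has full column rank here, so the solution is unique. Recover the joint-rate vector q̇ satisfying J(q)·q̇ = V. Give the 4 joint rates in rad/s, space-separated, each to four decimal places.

o_n = [0.4278, -0.7371, 0.6936]
J₁: ẑ×o_n = [0.7371, 0.4278, -0.0000], ω = ẑ
J2: z=[-0.9063, -0.4226, 0.0000] o=[0.2029, -0.4350, 0.0000] → [-0.2931, 0.6287, 0.3688, -0.9063, -0.4226, 0.0000]
J3: z=[0.3731, -0.8002, -0.4695] o=[0.0857, -0.7280, 0.4062] → [-0.2343, -0.2679, 0.2703, 0.3731, -0.8002, -0.4695]
J4: z=[0.3731, -0.8002, -0.4695] o=[0.6454, -0.4614, 0.3966] → [-0.3671, -0.0087, -0.2770, 0.3731, -0.8002, -0.4695]
q̇ = J⁺·V = [0.6390, -0.4740, -0.1060, 0.4250]

0.6390 -0.4740 -0.1060 0.4250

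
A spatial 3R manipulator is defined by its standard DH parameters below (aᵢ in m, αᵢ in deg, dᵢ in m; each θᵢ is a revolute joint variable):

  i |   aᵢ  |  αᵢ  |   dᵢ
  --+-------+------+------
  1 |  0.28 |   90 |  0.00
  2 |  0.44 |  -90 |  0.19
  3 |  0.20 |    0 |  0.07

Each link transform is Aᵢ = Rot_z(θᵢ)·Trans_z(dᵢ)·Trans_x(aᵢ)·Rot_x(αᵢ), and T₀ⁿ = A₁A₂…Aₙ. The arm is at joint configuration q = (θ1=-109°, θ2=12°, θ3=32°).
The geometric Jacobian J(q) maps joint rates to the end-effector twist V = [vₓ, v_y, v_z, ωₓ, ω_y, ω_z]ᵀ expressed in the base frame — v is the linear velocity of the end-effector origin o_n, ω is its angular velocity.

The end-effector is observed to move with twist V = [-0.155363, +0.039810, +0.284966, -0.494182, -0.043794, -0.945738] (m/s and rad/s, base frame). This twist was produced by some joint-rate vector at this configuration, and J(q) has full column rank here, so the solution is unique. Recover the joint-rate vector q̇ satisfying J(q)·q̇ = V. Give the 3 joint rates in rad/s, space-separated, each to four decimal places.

0.0060 0.4530 -0.9730

o_n = [-0.3600, -0.7874, 0.1952]
J₁: ẑ×o_n = [0.7874, -0.3600, 0.0000], ω = ẑ
J2: z=[-0.9455, 0.3256, 0.0000] o=[-0.0912, -0.2647, 0.0000] → [0.0636, 0.1846, 0.5817, -0.9455, 0.3256, 0.0000]
J3: z=[0.0677, 0.1966, 0.9781] o=[-0.4109, -0.6098, 0.0915] → [0.1941, 0.0428, -0.0220, 0.0677, 0.1966, 0.9781]
q̇ = J⁺·V = [0.0060, 0.4530, -0.9730]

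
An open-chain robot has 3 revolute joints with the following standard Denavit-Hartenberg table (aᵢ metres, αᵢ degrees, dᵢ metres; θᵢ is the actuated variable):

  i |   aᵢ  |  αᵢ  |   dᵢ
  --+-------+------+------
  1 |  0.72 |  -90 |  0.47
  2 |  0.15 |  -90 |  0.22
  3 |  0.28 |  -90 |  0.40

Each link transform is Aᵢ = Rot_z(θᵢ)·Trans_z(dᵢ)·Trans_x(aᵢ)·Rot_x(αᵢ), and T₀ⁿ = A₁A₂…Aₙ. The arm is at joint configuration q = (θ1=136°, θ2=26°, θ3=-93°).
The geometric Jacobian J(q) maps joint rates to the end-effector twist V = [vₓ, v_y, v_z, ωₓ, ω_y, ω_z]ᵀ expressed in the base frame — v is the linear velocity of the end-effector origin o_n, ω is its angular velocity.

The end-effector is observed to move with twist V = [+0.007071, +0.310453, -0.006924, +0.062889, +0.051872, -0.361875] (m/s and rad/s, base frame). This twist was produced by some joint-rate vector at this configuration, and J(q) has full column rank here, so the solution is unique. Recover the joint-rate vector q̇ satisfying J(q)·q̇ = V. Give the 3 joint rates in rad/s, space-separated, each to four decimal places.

-0.3430 -0.0810 0.0210

o_n = [-0.8264, 0.1035, 0.0512]
J₁: ẑ×o_n = [-0.1035, -0.8264, 0.0000], ω = ẑ
J2: z=[-0.6947, -0.7193, 0.0000] o=[-0.5179, 0.5002, 0.4700] → [0.3013, -0.2910, 0.0537, -0.6947, -0.7193, 0.0000]
J3: z=[0.3153, -0.3045, -0.8988] o=[-0.7677, 0.4356, 0.4042] → [-0.1910, 0.1640, -0.1226, 0.3153, -0.3045, -0.8988]
q̇ = J⁺·V = [-0.3430, -0.0810, 0.0210]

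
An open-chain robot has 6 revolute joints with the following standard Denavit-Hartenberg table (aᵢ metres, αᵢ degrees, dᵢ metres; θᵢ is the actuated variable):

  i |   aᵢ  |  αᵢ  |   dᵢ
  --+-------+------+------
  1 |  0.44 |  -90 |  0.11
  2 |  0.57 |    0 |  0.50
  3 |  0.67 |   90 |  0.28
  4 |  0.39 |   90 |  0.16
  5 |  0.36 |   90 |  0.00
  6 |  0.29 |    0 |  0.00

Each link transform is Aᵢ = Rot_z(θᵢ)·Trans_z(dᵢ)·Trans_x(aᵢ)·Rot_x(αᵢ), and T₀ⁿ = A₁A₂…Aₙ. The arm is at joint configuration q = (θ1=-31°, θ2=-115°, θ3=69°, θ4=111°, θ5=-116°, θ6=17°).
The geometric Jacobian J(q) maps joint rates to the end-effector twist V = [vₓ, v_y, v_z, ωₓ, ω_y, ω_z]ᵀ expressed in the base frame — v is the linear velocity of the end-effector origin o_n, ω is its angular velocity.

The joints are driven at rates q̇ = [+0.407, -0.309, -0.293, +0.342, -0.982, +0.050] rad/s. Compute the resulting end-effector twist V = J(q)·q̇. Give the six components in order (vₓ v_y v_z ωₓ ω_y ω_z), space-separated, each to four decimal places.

o_n = [1.3183, 0.2738, 0.8502]
J₁: ẑ×o_n = [-0.2738, 1.3183, 0.0000], ω = ẑ
J2: z=[0.5150, 0.8572, 0.0000] o=[0.3772, -0.2266, 0.1100] → [0.6345, -0.3812, -0.5489, 0.5150, 0.8572, 0.0000]
J3: z=[0.5150, 0.8572, 0.0000] o=[0.4282, 0.3260, 0.6266] → [0.1917, -0.1152, -0.7898, 0.5150, 0.8572, 0.0000]
J4: z=[-0.6166, 0.3705, 0.6947] o=[0.9713, 0.3263, 1.1086] → [-0.0592, 0.0817, -0.0961, -0.6166, 0.3705, 0.6947]
J5: z=[0.7405, -0.0268, 0.6716] o=[0.9770, 0.7477, 1.1192] → [0.3255, 0.4283, -0.3417, 0.7405, -0.0268, 0.6716]
J6: z=[-0.5107, -0.6721, 0.5362] o=[1.1343, 0.4813, 0.9351] → [0.1683, 0.0553, 0.2296, -0.5107, -0.6721, 0.5362]
V = J·q̇ = [-0.6951, 0.2982, 0.7152, -1.2736, -0.3966, 0.0119]

-0.6951 0.2982 0.7152 -1.2736 -0.3966 0.0119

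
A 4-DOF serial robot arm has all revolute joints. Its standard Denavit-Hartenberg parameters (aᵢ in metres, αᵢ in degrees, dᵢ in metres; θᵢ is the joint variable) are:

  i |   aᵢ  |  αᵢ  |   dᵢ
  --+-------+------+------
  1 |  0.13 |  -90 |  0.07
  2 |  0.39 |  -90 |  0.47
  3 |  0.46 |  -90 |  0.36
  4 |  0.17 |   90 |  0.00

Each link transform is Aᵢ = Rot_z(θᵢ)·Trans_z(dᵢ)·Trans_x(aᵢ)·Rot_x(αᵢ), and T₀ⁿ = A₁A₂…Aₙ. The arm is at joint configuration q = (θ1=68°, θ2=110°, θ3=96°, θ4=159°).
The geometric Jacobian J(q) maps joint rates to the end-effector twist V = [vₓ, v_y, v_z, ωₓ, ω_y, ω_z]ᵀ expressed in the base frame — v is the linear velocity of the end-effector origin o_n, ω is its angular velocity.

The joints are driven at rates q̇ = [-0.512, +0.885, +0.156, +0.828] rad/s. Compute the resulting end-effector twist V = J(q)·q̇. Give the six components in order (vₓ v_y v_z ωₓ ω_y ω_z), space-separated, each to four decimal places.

o_n = [-0.2605, -0.1899, -0.1646]
J₁: ẑ×o_n = [0.1899, -0.2605, 0.0000], ω = ẑ
J2: z=[-0.9272, 0.3746, 0.0000] o=[0.0487, 0.1205, 0.0700] → [-0.0879, -0.2175, 0.4037, -0.9272, 0.3746, 0.0000]
J3: z=[-0.3520, -0.8713, 0.3420] o=[-0.4370, 0.1729, -0.2965] → [0.0092, 0.1068, 0.2816, -0.3520, -0.8713, 0.3420]
J4: z=[0.0305, 0.3545, 0.9345] o=[-0.1334, -0.2969, -0.1282] → [-0.1129, -0.1176, 0.0483, 0.0305, 0.3545, 0.9345]
V = J·q̇ = [-0.2670, -0.1398, 0.4412, -0.8502, 0.4892, 0.3152]

-0.2670 -0.1398 0.4412 -0.8502 0.4892 0.3152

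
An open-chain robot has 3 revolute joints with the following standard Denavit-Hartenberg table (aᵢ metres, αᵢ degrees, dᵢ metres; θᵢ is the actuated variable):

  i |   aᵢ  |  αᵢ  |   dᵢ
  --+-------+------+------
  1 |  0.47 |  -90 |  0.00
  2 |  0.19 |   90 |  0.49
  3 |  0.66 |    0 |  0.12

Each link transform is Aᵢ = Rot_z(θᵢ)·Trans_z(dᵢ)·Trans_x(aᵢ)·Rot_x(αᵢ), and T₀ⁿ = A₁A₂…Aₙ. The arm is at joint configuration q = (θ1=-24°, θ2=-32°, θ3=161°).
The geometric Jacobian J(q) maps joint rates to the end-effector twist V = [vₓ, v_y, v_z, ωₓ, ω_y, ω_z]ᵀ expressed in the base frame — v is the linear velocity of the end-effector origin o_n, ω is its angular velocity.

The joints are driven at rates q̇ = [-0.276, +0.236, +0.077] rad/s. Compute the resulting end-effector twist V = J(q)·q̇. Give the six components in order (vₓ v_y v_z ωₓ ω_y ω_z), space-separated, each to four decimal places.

o_n = [0.3217, 0.6283, -0.1282]
J₁: ẑ×o_n = [-0.6283, 0.3217, 0.0000], ω = ẑ
J2: z=[0.4067, 0.9135, 0.0000] o=[0.4294, -0.1912, 0.0000] → [-0.1172, 0.0522, 0.4317, 0.4067, 0.9135, 0.0000]
J3: z=[-0.4841, 0.2155, 0.8480] o=[0.7759, 0.1909, 0.1007] → [-0.4203, -0.4960, -0.1139, -0.4841, 0.2155, 0.8480]
V = J·q̇ = [0.1134, -0.1147, 0.0931, 0.0587, 0.2322, -0.2107]

0.1134 -0.1147 0.0931 0.0587 0.2322 -0.2107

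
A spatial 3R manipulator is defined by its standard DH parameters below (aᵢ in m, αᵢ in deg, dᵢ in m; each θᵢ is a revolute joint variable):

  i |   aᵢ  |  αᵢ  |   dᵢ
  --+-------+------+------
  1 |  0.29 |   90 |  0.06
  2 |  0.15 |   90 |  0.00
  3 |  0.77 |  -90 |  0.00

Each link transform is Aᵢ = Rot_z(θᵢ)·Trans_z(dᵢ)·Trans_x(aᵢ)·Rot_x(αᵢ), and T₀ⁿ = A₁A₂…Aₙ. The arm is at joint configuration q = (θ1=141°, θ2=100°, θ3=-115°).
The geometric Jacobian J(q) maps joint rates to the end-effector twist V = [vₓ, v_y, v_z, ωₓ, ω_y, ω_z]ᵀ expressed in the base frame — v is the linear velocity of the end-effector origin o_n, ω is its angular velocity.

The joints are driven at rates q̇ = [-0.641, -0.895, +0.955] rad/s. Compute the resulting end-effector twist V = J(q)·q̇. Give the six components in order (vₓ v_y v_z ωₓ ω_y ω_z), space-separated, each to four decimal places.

-0.2038 0.0295 0.6291 -1.2941 -0.1037 -0.4752

o_n = [-0.6882, -0.3407, -0.1128]
J₁: ẑ×o_n = [0.3407, -0.6882, 0.0000], ω = ẑ
J2: z=[0.6293, 0.7771, 0.0000] o=[-0.2254, 0.1825, 0.0600] → [-0.1343, 0.1087, 0.0305, 0.6293, 0.7771, 0.0000]
J3: z=[-0.7653, 0.6198, 0.1736] o=[-0.2051, 0.1661, 0.2077] → [-0.1106, -0.3292, 0.6873, -0.7653, 0.6198, 0.1736]
V = J·q̇ = [-0.2038, 0.0295, 0.6291, -1.2941, -0.1037, -0.4752]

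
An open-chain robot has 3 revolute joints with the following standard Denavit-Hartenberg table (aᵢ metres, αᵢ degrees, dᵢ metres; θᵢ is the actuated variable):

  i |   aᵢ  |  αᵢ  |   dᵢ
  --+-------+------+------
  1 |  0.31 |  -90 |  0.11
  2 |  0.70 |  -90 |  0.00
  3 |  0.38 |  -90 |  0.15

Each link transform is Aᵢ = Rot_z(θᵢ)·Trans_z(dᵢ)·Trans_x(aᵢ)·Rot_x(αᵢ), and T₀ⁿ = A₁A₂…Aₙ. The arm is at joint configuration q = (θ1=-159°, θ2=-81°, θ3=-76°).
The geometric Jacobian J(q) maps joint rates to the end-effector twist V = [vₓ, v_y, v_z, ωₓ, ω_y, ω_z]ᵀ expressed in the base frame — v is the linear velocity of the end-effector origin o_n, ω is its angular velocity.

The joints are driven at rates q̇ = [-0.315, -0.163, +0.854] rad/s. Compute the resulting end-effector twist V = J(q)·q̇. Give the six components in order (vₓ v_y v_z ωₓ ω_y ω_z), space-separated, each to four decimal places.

o_n = [-0.4112, -0.5528, 0.8687]
J₁: ẑ×o_n = [0.5528, -0.4112, 0.0000], ω = ẑ
J2: z=[0.3584, -0.9336, 0.0000] o=[-0.2894, -0.1111, 0.1100] → [-0.7083, -0.2719, -0.2720, 0.3584, -0.9336, 0.0000]
J3: z=[-0.9221, -0.3540, -0.1564] o=[-0.3916, -0.1503, 0.8014] → [-0.0868, 0.0652, 0.3642, -0.9221, -0.3540, -0.1564]
V = J·q̇ = [-0.1328, 0.2295, 0.3553, -0.8459, -0.1501, -0.4486]

-0.1328 0.2295 0.3553 -0.8459 -0.1501 -0.4486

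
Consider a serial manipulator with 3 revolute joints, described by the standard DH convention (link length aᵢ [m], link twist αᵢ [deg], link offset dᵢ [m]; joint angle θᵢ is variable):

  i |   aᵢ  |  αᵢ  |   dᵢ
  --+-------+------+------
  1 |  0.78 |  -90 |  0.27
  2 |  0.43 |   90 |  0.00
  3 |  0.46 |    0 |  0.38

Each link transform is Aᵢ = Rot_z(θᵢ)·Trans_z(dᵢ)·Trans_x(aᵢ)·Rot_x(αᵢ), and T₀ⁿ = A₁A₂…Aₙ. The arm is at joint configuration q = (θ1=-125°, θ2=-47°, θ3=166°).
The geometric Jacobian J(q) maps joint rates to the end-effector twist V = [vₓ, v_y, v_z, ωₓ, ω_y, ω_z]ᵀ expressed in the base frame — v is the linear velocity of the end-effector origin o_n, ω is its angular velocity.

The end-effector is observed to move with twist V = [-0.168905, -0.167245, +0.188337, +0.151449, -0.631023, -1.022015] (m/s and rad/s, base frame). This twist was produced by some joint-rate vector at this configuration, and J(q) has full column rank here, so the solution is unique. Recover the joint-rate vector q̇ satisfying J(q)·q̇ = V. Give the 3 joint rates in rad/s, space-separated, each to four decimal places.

-0.6210 0.4860 -0.5880

o_n = [-0.1904, -0.4660, 0.5172]
J₁: ẑ×o_n = [0.4660, -0.1904, 0.0000], ω = ẑ
J2: z=[0.8192, -0.5736, 0.0000] o=[-0.4474, -0.6389, 0.2700] → [-0.1418, -0.2025, 0.2891, 0.8192, -0.5736, 0.0000]
J3: z=[0.4195, 0.5991, 0.6820] o=[-0.6156, -0.8792, 0.5845] → [-0.3221, 0.3182, -0.0814, 0.4195, 0.5991, 0.6820]
q̇ = J⁺·V = [-0.6210, 0.4860, -0.5880]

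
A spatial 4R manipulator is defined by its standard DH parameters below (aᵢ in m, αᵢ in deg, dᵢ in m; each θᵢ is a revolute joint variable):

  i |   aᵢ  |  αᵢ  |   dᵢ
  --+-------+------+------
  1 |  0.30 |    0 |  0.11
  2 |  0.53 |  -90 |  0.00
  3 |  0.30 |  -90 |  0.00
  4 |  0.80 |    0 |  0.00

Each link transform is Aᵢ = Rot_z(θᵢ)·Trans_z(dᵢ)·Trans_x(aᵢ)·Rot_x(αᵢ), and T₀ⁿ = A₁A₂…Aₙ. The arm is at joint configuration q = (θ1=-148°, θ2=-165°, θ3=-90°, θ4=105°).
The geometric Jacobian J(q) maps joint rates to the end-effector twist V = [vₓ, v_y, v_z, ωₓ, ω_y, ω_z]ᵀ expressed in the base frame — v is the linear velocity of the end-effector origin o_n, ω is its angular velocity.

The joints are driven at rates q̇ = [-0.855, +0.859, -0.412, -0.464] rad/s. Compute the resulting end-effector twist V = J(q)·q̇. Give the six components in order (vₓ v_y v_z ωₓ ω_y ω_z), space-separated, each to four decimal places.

-0.0912 0.1277 0.3586 -0.0151 -0.6203 0.0040

o_n = [0.6722, -0.2984, 0.2029]
J₁: ẑ×o_n = [0.2984, 0.6722, -0.0000], ω = ẑ
J2: z=[0.0000, 0.0000, 1.0000] o=[-0.2544, -0.1590, 0.1100] → [0.1394, 0.9266, -0.0000, 0.0000, 0.0000, 1.0000]
J3: z=[-0.7314, 0.6820, 0.0000] o=[0.1070, 0.2286, 0.1100] → [0.0634, 0.0680, 0.0000, -0.7314, 0.6820, 0.0000]
J4: z=[0.6820, 0.7314, -0.0000] o=[0.1070, 0.2286, 0.4100] → [-0.1514, 0.1412, -0.7727, 0.6820, 0.7314, -0.0000]
V = J·q̇ = [-0.0912, 0.1277, 0.3586, -0.0151, -0.6203, 0.0040]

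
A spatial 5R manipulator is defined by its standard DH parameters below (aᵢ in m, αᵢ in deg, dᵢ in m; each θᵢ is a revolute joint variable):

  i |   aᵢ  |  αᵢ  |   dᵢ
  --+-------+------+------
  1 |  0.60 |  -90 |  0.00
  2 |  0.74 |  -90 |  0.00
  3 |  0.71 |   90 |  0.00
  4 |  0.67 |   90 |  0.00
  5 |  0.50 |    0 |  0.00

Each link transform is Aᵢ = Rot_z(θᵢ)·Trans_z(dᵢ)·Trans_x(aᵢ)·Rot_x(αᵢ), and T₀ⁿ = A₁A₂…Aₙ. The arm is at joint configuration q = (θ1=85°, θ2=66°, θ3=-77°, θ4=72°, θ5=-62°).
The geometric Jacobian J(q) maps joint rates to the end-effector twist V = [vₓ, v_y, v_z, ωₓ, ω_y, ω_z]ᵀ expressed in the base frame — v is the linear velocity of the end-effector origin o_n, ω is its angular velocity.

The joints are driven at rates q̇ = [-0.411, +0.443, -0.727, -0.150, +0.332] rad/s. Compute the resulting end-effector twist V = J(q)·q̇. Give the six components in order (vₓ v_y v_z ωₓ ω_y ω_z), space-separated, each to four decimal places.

o_n = [-0.8285, 0.4544, -1.6223]
J₁: ẑ×o_n = [-0.4544, -0.8285, 0.0000], ω = ẑ
J2: z=[-0.9962, 0.0872, 0.0000] o=[0.0523, 0.5977, 0.0000] → [-0.1414, -1.6162, 0.2196, -0.9962, 0.0872, 0.0000]
J3: z=[-0.0796, -0.9101, -0.4067] o=[0.0785, 0.8976, -0.6760] → [0.6809, 0.2936, -0.7901, -0.0796, -0.9101, -0.4067]
J4: z=[-0.2586, -0.3752, 0.8901] o=[-0.6050, 1.0226, -0.8219] → [0.8061, -0.4059, 0.0631, -0.2586, -0.3752, 0.8901]
J5: z=[-0.8910, 0.4487, -0.0698] o=[-0.8550, 0.4791, -1.1237] → [-0.2255, -0.4462, 0.0101, -0.8910, 0.4487, -0.0698]
V = J·q̇ = [-0.5667, -0.6761, 0.6656, -0.6404, 0.9055, -0.2720]

-0.5667 -0.6761 0.6656 -0.6404 0.9055 -0.2720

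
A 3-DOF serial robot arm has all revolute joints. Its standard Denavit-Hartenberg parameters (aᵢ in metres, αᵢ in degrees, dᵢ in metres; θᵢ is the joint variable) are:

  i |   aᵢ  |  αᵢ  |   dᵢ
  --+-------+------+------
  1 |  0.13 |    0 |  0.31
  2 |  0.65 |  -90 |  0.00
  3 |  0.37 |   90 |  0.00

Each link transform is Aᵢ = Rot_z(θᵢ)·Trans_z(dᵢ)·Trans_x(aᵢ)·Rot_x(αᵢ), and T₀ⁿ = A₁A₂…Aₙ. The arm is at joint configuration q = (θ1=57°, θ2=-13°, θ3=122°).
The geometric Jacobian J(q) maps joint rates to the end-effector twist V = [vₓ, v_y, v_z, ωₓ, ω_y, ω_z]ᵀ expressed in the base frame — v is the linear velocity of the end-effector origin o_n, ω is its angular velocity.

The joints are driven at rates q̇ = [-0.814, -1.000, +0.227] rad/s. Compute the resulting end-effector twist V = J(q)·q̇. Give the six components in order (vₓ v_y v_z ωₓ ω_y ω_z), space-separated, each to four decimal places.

o_n = [0.3973, 0.4244, -0.0038]
J₁: ẑ×o_n = [-0.4244, 0.3973, 0.0000], ω = ẑ
J2: z=[0.0000, 0.0000, 1.0000] o=[0.0708, 0.1090, 0.3100] → [-0.3153, 0.3265, 0.0000, 0.0000, 0.0000, 1.0000]
J3: z=[-0.6947, 0.7193, 0.0000] o=[0.5384, 0.5606, 0.3100] → [-0.2257, -0.2180, 0.1961, -0.6947, 0.7193, 0.0000]
V = J·q̇ = [0.6095, -0.6994, 0.0445, -0.1577, 0.1633, -1.8140]

0.6095 -0.6994 0.0445 -0.1577 0.1633 -1.8140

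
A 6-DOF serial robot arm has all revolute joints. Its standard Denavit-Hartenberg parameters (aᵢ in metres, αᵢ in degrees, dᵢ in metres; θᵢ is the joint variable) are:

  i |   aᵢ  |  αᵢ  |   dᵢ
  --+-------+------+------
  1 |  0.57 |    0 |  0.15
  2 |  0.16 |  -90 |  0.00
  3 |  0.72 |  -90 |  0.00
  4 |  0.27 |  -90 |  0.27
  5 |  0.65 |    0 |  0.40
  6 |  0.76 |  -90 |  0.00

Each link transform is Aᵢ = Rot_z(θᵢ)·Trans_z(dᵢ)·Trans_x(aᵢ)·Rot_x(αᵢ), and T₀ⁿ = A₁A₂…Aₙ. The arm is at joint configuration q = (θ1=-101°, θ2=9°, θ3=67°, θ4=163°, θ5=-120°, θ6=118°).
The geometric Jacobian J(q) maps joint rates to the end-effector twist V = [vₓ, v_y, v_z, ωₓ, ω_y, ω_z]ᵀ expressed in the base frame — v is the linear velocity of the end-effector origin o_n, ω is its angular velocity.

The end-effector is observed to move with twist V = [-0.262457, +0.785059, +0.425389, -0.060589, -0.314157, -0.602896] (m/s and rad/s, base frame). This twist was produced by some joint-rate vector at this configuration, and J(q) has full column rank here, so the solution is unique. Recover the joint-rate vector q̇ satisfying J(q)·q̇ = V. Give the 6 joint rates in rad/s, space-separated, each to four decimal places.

o_n = [0.0907, 0.0927, -0.1207]
J₁: ẑ×o_n = [-0.0927, 0.0907, 0.0000], ω = ẑ
J2: z=[0.0000, 0.0000, 1.0000] o=[-0.1088, -0.5595, 0.1500] → [-0.6522, 0.1994, 0.0000, 0.0000, 0.0000, 1.0000]
J3: z=[0.9994, -0.0349, 0.0000] o=[-0.1143, -0.7194, 0.1500] → [0.0094, 0.2706, 0.8187, 0.9994, -0.0349, 0.0000]
J4: z=[0.0321, 0.9199, -0.3907] o=[-0.1242, -1.0006, -0.5128] → [0.7878, -0.0965, -0.1625, 0.0321, 0.9199, -0.3907]
J5: z=[0.9597, 0.0808, 0.2691] o=[-0.1909, -0.6486, -0.3806] → [-0.1785, -0.1736, 0.6887, 0.9597, 0.0808, 0.2691]
J6: z=[0.9597, 0.0808, 0.2691] o=[0.3018, -0.2231, -0.7790] → [-0.0318, -0.6886, 0.3201, 0.9597, 0.0808, 0.2691]
q̇ = J⁺·V = [-0.6860, 0.1700, 0.6160, -0.2570, 0.2770, -0.9730]

-0.6860 0.1700 0.6160 -0.2570 0.2770 -0.9730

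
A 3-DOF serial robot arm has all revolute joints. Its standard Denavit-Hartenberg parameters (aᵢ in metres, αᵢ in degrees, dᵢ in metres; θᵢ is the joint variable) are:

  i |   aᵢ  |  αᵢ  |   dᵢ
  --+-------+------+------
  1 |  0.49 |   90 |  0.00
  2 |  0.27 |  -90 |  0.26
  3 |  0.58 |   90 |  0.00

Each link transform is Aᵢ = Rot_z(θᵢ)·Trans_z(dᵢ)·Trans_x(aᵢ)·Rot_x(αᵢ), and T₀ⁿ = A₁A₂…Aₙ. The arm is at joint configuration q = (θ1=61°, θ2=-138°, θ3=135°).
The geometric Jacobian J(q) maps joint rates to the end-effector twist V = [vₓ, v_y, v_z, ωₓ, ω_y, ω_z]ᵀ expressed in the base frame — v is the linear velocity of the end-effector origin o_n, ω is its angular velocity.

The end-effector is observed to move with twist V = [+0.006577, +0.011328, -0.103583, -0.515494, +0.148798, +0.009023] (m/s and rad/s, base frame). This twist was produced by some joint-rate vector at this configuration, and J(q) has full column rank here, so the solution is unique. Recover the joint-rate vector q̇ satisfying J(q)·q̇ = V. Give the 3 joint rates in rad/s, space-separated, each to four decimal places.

o_n = [0.1567, 0.5924, 0.0938]
J₁: ẑ×o_n = [-0.5924, 0.1567, 0.0000], ω = ẑ
J2: z=[0.8746, -0.4848, 0.0000] o=[0.2376, 0.4286, 0.0000] → [-0.0455, -0.0820, 0.1041, 0.8746, -0.4848, 0.0000]
J3: z=[0.3244, 0.5852, -0.7431] o=[0.3677, 0.1270, -0.1807] → [0.5065, 0.0677, 0.2744, 0.3244, 0.5852, -0.7431]
q̇ = J⁺·V = [-0.1240, -0.5230, -0.1790]

-0.1240 -0.5230 -0.1790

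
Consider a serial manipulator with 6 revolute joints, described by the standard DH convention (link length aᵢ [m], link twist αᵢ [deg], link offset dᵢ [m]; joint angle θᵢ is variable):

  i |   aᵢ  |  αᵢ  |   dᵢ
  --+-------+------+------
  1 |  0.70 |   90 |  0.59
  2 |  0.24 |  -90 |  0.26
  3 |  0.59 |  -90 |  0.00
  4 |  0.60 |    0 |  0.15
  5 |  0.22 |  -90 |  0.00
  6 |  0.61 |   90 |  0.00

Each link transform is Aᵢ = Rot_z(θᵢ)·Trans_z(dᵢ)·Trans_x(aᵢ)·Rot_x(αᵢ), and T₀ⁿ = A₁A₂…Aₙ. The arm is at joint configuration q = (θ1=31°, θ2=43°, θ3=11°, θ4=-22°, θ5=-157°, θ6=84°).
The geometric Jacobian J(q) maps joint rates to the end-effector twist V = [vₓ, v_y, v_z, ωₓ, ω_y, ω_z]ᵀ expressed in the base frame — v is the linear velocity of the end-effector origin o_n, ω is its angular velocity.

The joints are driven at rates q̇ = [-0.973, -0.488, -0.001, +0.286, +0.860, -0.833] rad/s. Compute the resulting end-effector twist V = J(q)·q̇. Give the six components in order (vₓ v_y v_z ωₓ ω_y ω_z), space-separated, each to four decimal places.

0.2940 -1.4518 -0.5132 -0.4879 1.5853 -1.7417

o_n = [1.4816, 0.2560, 1.5586]
J₁: ẑ×o_n = [-0.2560, 1.4816, 0.0000], ω = ẑ
J2: z=[0.5150, -0.8572, 0.0000] o=[0.6000, 0.3605, 0.5900] → [-0.8302, -0.4989, 0.7019, 0.5150, -0.8572, 0.0000]
J3: z=[-0.5846, -0.3513, 0.7314] o=[0.8844, 0.2281, 0.7537] → [-0.3031, 0.9073, 0.1935, -0.5846, -0.3513, 0.7314]
J4: z=[-0.6252, 0.7695, -0.1301] o=[1.1895, 0.5427, 1.1487] → [0.2781, 0.2183, -0.0456, -0.6252, 0.7695, -0.1301]
J5: z=[-0.6252, 0.7695, -0.1301] o=[1.2520, 0.8759, 1.6660] → [-0.1633, -0.0970, 0.2108, -0.6252, 0.7695, -0.1301]
J6: z=[-0.5755, -0.3419, 0.7429] o=[1.1360, 0.7572, 1.5215] → [0.3597, 0.2781, 0.4066, -0.5755, -0.3419, 0.7429]
V = J·q̇ = [0.2940, -1.4518, -0.5132, -0.4879, 1.5853, -1.7417]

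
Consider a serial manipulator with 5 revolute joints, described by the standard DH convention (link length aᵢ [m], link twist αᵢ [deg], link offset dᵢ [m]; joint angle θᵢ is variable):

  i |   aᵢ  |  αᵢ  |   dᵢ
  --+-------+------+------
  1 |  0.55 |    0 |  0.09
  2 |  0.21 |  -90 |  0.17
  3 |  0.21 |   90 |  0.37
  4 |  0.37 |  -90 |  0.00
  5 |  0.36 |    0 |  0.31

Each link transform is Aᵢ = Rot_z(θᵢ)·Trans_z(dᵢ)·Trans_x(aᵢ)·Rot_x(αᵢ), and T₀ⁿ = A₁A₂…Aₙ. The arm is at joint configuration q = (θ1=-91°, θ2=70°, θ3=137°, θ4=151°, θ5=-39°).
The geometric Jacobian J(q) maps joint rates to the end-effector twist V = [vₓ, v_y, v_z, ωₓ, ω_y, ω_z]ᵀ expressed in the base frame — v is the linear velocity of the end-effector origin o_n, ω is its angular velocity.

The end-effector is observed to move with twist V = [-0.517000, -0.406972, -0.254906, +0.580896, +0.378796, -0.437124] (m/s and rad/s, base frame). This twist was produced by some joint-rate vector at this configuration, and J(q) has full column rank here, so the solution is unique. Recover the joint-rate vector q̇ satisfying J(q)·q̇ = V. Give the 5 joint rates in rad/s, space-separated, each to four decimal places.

-0.7590 0.8780 0.4140 0.6840 -0.1690

o_n = [0.8263, -0.4275, 0.4412]
J₁: ẑ×o_n = [0.4275, 0.8263, -0.0000], ω = ẑ
J2: z=[0.0000, 0.0000, 1.0000] o=[-0.0096, -0.5499, 0.0900] → [-0.1225, 0.8359, 0.0000, 0.0000, 0.0000, 1.0000]
J3: z=[0.3584, 0.9336, 0.0000] o=[0.1865, -0.6252, 0.2600] → [0.1691, -0.0649, -0.5265, 0.3584, 0.9336, 0.0000]
J4: z=[0.6367, -0.2444, -0.7314] o=[0.1757, -0.2247, 0.1168] → [-0.2276, -0.6824, 0.0299, 0.6367, -0.2444, -0.7314]
J5: z=[0.0176, -0.9436, 0.3306] o=[0.4609, -0.1421, 0.3375] → [-0.0035, 0.1190, 0.3398, 0.0176, -0.9436, 0.3306]
q̇ = J⁺·V = [-0.7590, 0.8780, 0.4140, 0.6840, -0.1690]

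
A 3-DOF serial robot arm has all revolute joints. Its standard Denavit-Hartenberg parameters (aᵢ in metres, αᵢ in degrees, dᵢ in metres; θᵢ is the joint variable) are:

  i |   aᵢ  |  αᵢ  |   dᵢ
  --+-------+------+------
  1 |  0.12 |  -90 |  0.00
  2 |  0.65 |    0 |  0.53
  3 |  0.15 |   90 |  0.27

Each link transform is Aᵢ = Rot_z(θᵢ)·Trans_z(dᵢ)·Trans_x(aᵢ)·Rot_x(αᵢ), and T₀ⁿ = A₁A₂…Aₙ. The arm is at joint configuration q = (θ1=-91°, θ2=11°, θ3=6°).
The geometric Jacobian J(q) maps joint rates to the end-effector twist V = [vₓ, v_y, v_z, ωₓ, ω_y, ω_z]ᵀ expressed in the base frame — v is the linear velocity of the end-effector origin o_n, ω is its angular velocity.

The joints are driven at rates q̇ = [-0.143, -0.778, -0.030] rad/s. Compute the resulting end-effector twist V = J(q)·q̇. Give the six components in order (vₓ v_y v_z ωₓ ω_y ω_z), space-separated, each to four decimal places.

-0.1332 -0.2440 0.6123 -0.8079 0.0141 -0.1430

o_n = [0.7841, -0.9153, -0.1679]
J₁: ẑ×o_n = [0.9153, 0.7841, -0.0000], ω = ẑ
J2: z=[0.9998, -0.0175, 0.0000] o=[-0.0021, -0.1200, 0.0000] → [0.0029, 0.1679, -0.7815, 0.9998, -0.0175, 0.0000]
J3: z=[0.9998, -0.0175, 0.0000] o=[0.5167, -0.7672, -0.1240] → [0.0008, 0.0438, -0.1434, 0.9998, -0.0175, 0.0000]
V = J·q̇ = [-0.1332, -0.2440, 0.6123, -0.8079, 0.0141, -0.1430]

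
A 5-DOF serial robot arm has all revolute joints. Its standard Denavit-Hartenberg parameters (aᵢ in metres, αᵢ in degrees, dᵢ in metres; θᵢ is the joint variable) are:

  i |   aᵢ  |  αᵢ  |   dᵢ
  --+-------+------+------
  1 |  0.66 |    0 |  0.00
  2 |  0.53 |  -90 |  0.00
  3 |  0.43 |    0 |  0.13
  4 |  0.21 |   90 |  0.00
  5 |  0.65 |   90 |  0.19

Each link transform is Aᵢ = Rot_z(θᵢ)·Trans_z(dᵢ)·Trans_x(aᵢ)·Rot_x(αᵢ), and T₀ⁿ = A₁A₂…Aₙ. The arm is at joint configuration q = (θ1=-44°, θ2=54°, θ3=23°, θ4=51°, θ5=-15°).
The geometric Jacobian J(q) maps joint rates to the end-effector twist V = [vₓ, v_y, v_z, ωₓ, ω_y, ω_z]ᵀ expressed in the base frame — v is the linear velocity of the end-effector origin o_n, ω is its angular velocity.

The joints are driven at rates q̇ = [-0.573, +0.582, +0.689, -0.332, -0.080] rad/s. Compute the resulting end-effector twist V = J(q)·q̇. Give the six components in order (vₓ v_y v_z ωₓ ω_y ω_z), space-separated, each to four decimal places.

-0.6381 -0.3770 -0.4074 -0.1377 0.3382 -0.0131

o_n = [1.8005, -0.2635, -0.9210]
J₁: ẑ×o_n = [0.2635, 1.8005, -0.0000], ω = ẑ
J2: z=[0.0000, 0.0000, 1.0000] o=[0.4748, -0.4585, 0.0000] → [-0.1949, 1.3257, 0.0000, 0.0000, 0.0000, 1.0000]
J3: z=[-0.1736, 0.9848, 0.0000] o=[0.9967, -0.3664, 0.0000] → [-0.9070, -0.1599, -0.8094, -0.1736, 0.9848, 0.0000]
J4: z=[-0.1736, 0.9848, 0.0000] o=[1.3639, -0.1697, -0.1680] → [-0.7416, -0.1308, -0.4136, -0.1736, 0.9848, 0.0000]
J5: z=[0.9467, 0.1669, 0.2756] o=[1.4209, -0.1596, -0.3699] → [-0.0634, 0.6264, -0.1617, 0.9467, 0.1669, 0.2756]
V = J·q̇ = [-0.6381, -0.3770, -0.4074, -0.1377, 0.3382, -0.0131]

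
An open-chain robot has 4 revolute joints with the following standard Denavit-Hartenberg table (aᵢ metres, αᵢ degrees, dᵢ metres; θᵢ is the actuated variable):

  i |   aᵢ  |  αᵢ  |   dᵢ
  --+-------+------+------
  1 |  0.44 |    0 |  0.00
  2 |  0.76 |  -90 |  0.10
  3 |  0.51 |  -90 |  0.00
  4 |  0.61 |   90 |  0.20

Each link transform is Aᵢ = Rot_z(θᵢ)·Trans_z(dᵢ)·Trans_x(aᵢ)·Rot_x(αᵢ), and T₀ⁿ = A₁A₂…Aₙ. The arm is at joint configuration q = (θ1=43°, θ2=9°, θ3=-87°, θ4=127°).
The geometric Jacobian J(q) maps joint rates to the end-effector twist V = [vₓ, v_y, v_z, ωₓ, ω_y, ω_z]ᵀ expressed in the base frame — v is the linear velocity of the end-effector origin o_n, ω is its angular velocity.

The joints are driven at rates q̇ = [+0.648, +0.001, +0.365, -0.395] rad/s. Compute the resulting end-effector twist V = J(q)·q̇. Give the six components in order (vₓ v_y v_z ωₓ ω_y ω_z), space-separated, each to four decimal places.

o_n = [1.3012, 0.7623, 0.2322]
J₁: ẑ×o_n = [-0.7623, 1.3012, 0.0000], ω = ẑ
J2: z=[0.0000, 0.0000, 1.0000] o=[0.3218, 0.3001, 0.0000] → [-0.4622, 0.9794, 0.0000, 0.0000, 0.0000, 1.0000]
J3: z=[-0.7880, 0.6157, 0.0000] o=[0.7897, 0.8990, 0.1000] → [0.0814, 0.1042, -0.2072, -0.7880, 0.6157, 0.0000]
J4: z=[0.6148, 0.7869, -0.0523] o=[0.8061, 0.9200, 0.6093] → [-0.3050, 0.2059, -0.4865, 0.6148, 0.7869, -0.0523]
V = J·q̇ = [-0.3443, 0.8008, 0.1165, -0.5305, -0.0861, 0.6697]

-0.3443 0.8008 0.1165 -0.5305 -0.0861 0.6697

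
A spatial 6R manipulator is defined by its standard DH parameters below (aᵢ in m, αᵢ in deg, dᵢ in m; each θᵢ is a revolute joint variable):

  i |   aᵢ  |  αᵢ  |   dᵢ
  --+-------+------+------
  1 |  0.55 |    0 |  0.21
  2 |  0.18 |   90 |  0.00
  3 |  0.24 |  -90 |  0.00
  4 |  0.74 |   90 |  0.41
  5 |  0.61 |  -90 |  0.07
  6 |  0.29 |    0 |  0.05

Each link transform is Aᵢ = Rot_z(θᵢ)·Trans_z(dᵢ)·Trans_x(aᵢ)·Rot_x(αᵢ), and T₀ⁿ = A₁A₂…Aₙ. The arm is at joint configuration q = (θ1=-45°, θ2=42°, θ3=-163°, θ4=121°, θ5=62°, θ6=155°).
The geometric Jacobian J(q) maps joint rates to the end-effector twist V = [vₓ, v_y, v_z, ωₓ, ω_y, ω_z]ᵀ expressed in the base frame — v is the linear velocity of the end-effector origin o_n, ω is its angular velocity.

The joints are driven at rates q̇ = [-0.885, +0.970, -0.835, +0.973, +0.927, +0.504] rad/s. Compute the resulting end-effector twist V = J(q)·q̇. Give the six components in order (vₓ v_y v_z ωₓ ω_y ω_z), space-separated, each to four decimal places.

-0.5656 -0.9727 -0.3133 -0.5758 0.9625 -1.3711

o_n = [1.0581, 0.2861, -0.4253]
J₁: ẑ×o_n = [-0.2861, 1.0581, 0.0000], ω = ẑ
J2: z=[0.0000, 0.0000, 1.0000] o=[0.3889, -0.3889, 0.2100] → [-0.6750, 0.6692, 0.0000, 0.0000, 0.0000, 1.0000]
J3: z=[-0.0523, -0.9986, 0.0000] o=[0.5687, -0.3983, 0.2100] → [0.6345, -0.0333, 0.4529, -0.0523, -0.9986, 0.0000]
J4: z=[0.2920, -0.0153, -0.9563] o=[0.3395, -0.3863, 0.1398] → [0.6517, -0.5222, 0.2073, 0.2920, -0.0153, -0.9563]
J5: z=[-0.7916, 0.5572, -0.2506] o=[0.8563, 0.2218, -0.1408] → [-0.1424, -0.2758, -0.1633, -0.7916, 0.5572, -0.2506]
J6: z=[-0.3368, -0.7402, -0.5819] o=[1.1119, 0.4903, -0.6303] → [-0.2705, 0.1003, 0.0290, -0.3368, -0.7402, -0.5819]
V = J·q̇ = [-0.5656, -0.9727, -0.3133, -0.5758, 0.9625, -1.3711]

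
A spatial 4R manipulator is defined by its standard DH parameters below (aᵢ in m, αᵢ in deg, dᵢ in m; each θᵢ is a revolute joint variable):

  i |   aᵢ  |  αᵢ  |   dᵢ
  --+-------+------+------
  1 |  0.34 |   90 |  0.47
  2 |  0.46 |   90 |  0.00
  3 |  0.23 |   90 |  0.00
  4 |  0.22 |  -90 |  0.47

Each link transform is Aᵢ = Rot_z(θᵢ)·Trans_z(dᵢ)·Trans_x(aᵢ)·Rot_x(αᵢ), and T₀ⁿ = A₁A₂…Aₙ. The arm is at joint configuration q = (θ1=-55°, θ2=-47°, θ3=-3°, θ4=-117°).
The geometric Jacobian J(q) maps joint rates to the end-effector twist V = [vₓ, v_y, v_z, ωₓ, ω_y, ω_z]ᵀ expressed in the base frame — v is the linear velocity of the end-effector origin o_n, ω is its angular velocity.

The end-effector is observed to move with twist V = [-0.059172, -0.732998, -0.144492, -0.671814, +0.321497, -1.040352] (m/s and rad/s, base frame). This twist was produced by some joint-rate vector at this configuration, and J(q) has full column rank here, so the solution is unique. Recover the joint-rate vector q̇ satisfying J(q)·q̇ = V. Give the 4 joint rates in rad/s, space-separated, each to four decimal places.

-0.4310 0.3040 0.8900 -0.0620

o_n = [0.8884, -0.4387, 0.1902]
J₁: ẑ×o_n = [0.4387, 0.8884, -0.0000], ω = ẑ
J2: z=[-0.8192, -0.5736, 0.0000] o=[0.1950, -0.2785, 0.4700] → [0.1605, -0.2292, 0.5289, -0.8192, -0.5736, 0.0000]
J3: z=[-0.4195, 0.5991, -0.6820] o=[0.3750, -0.5355, 0.1336] → [0.1000, -0.3264, -0.3482, -0.4195, 0.5991, -0.6820]
J4: z=[0.7976, 0.6020, 0.0383] o=[0.4747, -0.6569, -0.0344] → [0.1269, -0.1633, -0.0750, 0.7976, 0.6020, 0.0383]
q̇ = J⁺·V = [-0.4310, 0.3040, 0.8900, -0.0620]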